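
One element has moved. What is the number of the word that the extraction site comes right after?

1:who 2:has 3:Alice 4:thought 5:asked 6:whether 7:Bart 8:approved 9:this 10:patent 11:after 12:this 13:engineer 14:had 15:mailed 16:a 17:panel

4

The displaced element is "who" (word 1).
It is linked across 1 clause boundary (Ø).
It functions as the subject of "asked", so the gap sits immediately after word 4 ("thought").
Base order: Alice has thought who asked whether Bart approved this patent after this engineer had mailed a panel.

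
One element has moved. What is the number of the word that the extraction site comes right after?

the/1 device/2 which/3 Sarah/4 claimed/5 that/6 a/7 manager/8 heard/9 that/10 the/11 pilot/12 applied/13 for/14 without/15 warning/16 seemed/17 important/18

The displaced element is "the device" (word 2).
It is linked across 2 clause boundaries (that → that).
It functions as the object of the preposition "for" of "applied", so the gap sits immediately after word 14 ("for").
Base order: Sarah claimed that a manager heard that the pilot applied for the device without warning.

14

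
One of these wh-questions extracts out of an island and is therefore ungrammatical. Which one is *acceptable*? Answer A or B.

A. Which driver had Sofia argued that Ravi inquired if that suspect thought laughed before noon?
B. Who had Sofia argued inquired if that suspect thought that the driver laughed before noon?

In A, the wh-phrase is extracted from inside a wh-island (introduced by "if"), which blocks movement.
In B, the extraction path crosses only that-complement boundaries, which are transparent.
So B is grammatical.

B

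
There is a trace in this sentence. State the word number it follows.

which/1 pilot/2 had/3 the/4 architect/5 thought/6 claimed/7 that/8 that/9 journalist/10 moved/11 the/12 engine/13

The displaced element is "which pilot" (word 2).
It is linked across 1 clause boundary (Ø).
It functions as the subject of "claimed", so the gap sits immediately after word 6 ("thought").
Base order: The architect had thought that which pilot claimed that that journalist moved the engine.

6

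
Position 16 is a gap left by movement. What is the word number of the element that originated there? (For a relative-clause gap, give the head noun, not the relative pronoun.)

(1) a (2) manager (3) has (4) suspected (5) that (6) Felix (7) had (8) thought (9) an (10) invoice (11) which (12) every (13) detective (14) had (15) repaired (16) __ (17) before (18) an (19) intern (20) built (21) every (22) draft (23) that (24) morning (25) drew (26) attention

The gap at 16 is the object of "repaired", inside a relative clause.
The relative pronoun is "which" (word 11); it is bound by the head noun immediately before it.
Its filler is the head noun "invoice", at word 10.

10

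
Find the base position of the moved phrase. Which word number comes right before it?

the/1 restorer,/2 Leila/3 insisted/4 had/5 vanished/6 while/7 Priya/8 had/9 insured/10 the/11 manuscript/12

The displaced element is "the restorer" (word 2).
It is linked across 1 clause boundary (Ø).
It functions as the subject of "vanished", so the gap sits immediately after word 4 ("insisted").
Base order: Leila insisted that the restorer had vanished while Priya had insured the manuscript.

4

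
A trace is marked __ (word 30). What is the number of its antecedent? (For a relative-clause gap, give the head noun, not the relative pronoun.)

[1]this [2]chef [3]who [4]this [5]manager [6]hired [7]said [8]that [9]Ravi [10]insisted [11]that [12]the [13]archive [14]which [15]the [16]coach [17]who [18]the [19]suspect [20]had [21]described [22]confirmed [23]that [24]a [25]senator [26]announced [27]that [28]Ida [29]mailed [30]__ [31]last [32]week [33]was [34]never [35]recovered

13

The gap at 30 is the object of "mailed", inside a relative clause.
The relative pronoun is "which" (word 14); it is bound by the head noun immediately before it.
Its filler is the head noun "archive", at word 13.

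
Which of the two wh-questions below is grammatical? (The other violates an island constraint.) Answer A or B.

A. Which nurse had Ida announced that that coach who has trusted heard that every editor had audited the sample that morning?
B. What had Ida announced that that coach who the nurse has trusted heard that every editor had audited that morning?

B

In A, the wh-phrase is extracted from inside a complex-NP island (relative clause) (introduced by "who"), which blocks movement.
In B, the extraction path crosses only that-complement boundaries, which are transparent.
So B is grammatical.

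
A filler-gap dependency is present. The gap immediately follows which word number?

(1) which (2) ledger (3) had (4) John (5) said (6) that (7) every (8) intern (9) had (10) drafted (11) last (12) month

10

The displaced element is "which ledger" (word 2).
It is linked across 1 clause boundary (that).
It functions as the direct object of "drafted", so the gap sits immediately after word 10 ("drafted").
Base order: John had said that every intern had drafted which ledger last month.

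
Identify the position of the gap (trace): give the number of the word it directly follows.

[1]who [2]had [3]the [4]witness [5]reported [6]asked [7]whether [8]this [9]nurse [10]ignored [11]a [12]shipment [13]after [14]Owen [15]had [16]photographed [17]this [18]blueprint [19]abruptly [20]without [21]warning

The displaced element is "who" (word 1).
It is linked across 1 clause boundary (Ø).
It functions as the subject of "asked", so the gap sits immediately after word 5 ("reported").
Base order: The witness had reported that who asked whether this nurse ignored a shipment after Owen had photographed this blueprint abruptly without warning.

5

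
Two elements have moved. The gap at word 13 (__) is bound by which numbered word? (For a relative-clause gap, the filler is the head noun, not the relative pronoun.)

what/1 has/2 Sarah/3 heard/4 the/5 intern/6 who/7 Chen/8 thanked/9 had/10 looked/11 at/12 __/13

1

The marked gap is the object of the preposition "at" of "looked".
Its filler is the fronted wh-phrase "what", at word 1.
(The other dependency links word 6 to a gap after word 9.)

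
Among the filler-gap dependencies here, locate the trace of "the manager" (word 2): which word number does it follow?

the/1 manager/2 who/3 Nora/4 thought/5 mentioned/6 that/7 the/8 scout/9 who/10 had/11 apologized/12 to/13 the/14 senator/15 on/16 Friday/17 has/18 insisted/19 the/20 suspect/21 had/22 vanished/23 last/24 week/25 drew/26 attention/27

5

The displaced element is "the manager" (word 2).
It is linked across 1 clause boundary (Ø).
It functions as the subject of "mentioned", so the gap sits immediately after word 5 ("thought").
Base order: Nora thought that the manager mentioned that the scout who had apologized to the senator on Friday has insisted the suspect had vanished last week.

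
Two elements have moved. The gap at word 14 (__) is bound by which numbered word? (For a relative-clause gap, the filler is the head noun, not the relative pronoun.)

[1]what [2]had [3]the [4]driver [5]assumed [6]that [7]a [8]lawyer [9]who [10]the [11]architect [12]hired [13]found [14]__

1

The marked gap is the direct object of "found".
Its filler is the fronted wh-phrase "what", at word 1.
(The other dependency links word 8 to a gap after word 12.)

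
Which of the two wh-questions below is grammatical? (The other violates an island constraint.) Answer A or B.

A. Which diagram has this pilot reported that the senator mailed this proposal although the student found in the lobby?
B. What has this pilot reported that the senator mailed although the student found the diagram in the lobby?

In A, the wh-phrase is extracted from inside an adjunct island (introduced by "although"), which blocks movement.
In B, the extraction path crosses only that-complement boundaries, which are transparent.
So B is grammatical.

B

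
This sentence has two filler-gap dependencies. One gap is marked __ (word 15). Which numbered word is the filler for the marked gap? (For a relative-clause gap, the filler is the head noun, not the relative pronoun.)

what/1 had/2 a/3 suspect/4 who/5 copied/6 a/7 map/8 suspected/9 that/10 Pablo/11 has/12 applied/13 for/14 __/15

1

The marked gap is the object of the preposition "for" of "applied".
Its filler is the fronted wh-phrase "what", at word 1.
(The other dependency links word 4 to a gap after word 5.)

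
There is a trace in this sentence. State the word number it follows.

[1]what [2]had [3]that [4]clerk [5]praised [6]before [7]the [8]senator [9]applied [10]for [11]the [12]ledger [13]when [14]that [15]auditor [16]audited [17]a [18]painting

5

The displaced element is "what" (word 1).
It functions as the direct object of "praised", so the gap sits immediately after word 5 ("praised").
Base order: That clerk had praised what before the senator applied for the ledger when that auditor audited a painting.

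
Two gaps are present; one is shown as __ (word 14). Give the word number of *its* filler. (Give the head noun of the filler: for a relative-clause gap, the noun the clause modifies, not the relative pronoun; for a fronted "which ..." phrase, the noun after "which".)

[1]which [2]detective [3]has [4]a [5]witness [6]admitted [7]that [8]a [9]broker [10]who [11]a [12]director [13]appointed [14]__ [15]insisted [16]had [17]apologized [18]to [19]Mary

The marked gap is inside the relative clause, the direct object of "appointed".
Its filler is the head noun "broker" (via "who"), at word 9.
(The other dependency links word 2 to a gap after word 15.)

9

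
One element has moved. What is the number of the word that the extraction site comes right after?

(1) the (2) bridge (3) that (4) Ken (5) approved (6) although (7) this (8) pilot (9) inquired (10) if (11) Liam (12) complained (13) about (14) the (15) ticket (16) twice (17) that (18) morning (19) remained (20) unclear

5

The displaced element is "the bridge" (word 2).
It functions as the direct object of "approved", so the gap sits immediately after word 5 ("approved").
Base order: Ken approved the bridge although this pilot inquired if Liam complained about the ticket twice that morning.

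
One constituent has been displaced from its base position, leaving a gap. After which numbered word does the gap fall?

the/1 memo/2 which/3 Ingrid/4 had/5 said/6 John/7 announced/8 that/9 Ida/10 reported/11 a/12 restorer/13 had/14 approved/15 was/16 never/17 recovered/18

15

The displaced element is "the memo" (word 2).
It is linked across 3 clause boundaries (Ø → that → Ø).
It functions as the direct object of "approved", so the gap sits immediately after word 15 ("approved").
Base order: Ingrid had said John announced that Ida reported a restorer had approved the memo.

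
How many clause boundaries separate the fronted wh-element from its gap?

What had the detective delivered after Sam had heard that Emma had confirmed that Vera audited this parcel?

"what" originates inside the matrix clause — no clause boundary is crossed.

0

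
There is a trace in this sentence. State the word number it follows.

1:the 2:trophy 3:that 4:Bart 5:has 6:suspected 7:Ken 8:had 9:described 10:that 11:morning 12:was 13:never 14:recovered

9

The displaced element is "the trophy" (word 2).
It is linked across 1 clause boundary (Ø).
It functions as the direct object of "described", so the gap sits immediately after word 9 ("described").
Base order: Bart has suspected Ken had described the trophy that morning.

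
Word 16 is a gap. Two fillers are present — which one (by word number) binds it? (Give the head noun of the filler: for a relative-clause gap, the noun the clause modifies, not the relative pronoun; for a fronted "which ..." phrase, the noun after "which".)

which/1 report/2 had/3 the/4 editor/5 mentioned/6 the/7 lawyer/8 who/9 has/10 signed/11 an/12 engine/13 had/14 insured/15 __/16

The marked gap is the direct object of "insured".
Its filler is the fronted wh-phrase "which report", at word 2.
(The other dependency links word 8 to a gap after word 9.)

2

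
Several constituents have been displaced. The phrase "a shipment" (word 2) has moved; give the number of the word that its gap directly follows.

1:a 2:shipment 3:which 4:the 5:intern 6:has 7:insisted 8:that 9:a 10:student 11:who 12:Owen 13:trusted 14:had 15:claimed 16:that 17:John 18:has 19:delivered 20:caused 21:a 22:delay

19

The displaced element is "a shipment" (word 2).
It is linked across 2 clause boundaries (that → that).
It functions as the direct object of "delivered", so the gap sits immediately after word 19 ("delivered").
Base order: The intern has insisted that a student who Owen trusted had claimed that John has delivered a shipment.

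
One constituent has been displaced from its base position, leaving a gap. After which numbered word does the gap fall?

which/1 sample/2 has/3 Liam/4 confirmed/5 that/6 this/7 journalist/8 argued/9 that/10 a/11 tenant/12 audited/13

13

The displaced element is "which sample" (word 2).
It is linked across 2 clause boundaries (that → that).
It functions as the direct object of "audited", so the gap sits immediately after word 13 ("audited").
Base order: Liam has confirmed that this journalist argued that a tenant audited which sample.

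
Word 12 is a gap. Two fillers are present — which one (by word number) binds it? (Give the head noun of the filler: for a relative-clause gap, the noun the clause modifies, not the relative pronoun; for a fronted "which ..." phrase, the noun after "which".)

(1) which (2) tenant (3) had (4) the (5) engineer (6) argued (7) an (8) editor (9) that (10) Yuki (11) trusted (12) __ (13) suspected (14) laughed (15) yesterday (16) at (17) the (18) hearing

The marked gap is inside the relative clause, the direct object of "trusted".
Its filler is the head noun "editor" (via "that"), at word 8.
(The other dependency links word 2 to a gap after word 13.)

8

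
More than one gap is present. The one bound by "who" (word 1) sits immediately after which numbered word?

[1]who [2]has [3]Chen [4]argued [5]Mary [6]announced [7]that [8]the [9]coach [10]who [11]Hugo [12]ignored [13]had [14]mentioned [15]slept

14

The displaced element is "who" (word 1).
It is linked across 3 clause boundaries (Ø → that → Ø).
It functions as the subject of "slept", so the gap sits immediately after word 14 ("mentioned").
Base order: Chen has argued Mary announced that the coach who Hugo ignored had mentioned that who slept.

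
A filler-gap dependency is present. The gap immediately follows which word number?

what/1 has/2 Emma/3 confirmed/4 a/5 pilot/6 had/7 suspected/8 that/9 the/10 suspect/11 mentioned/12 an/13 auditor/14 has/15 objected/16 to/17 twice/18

17

The displaced element is "what" (word 1).
It is linked across 3 clause boundaries (Ø → that → Ø).
It functions as the object of the preposition "to" of "objected", so the gap sits immediately after word 17 ("to").
Base order: Emma has confirmed a pilot had suspected that the suspect mentioned an auditor has objected to what twice.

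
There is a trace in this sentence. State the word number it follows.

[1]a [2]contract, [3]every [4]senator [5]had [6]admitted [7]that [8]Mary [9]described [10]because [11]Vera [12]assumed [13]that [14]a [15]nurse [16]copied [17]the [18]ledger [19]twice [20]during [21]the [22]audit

9

The displaced element is "a contract" (word 2).
It is linked across 1 clause boundary (that).
It functions as the direct object of "described", so the gap sits immediately after word 9 ("described").
Base order: Every senator had admitted that Mary described a contract because Vera assumed that a nurse copied the ledger twice during the audit.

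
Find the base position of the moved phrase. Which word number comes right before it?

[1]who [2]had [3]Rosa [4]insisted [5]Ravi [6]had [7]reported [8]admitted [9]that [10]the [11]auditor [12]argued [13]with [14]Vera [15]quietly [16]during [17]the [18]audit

7

The displaced element is "who" (word 1).
It is linked across 2 clause boundaries (Ø → Ø).
It functions as the subject of "admitted", so the gap sits immediately after word 7 ("reported").
Base order: Rosa had insisted Ravi had reported that who admitted that the auditor argued with Vera quietly during the audit.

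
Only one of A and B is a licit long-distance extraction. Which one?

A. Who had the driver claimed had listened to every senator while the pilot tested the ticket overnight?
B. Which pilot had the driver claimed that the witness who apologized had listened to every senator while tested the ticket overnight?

A

In B, the wh-phrase is extracted from inside an adjunct island (introduced by "while"), which blocks movement.
In A, the extraction path crosses only that-complement boundaries, which are transparent.
So A is grammatical.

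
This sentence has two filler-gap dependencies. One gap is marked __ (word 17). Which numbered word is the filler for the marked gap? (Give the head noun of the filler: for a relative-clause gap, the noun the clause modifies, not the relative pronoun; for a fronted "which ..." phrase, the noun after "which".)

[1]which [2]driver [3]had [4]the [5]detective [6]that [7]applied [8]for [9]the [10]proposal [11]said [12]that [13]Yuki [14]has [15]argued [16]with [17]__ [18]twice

2

The marked gap is the object of the preposition "with" of "argued".
Its filler is the fronted wh-phrase "which driver", at word 2.
(The other dependency links word 5 to a gap after word 6.)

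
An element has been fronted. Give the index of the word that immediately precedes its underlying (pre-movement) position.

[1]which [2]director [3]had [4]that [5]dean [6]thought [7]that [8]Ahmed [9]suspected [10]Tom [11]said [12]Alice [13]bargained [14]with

The displaced element is "which director" (word 2).
It is linked across 3 clause boundaries (that → Ø → Ø).
It functions as the object of the preposition "with" of "bargained", so the gap sits immediately after word 14 ("with").
Base order: That dean had thought that Ahmed suspected Tom said Alice bargained with which director.

14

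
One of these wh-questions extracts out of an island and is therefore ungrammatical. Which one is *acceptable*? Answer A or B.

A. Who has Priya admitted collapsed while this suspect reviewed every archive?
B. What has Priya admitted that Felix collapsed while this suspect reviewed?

In B, the wh-phrase is extracted from inside an adjunct island (introduced by "while"), which blocks movement.
In A, the extraction path crosses only that-complement boundaries, which are transparent.
So A is grammatical.

A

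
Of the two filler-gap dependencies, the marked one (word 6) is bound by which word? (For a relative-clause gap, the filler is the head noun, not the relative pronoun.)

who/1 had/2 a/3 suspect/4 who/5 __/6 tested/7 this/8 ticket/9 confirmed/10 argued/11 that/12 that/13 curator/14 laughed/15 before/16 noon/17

The marked gap is inside the relative clause, the subject of "tested".
Its filler is the head noun "suspect" (via "who"), at word 4.
(The other dependency links word 1 to a gap after word 10.)

4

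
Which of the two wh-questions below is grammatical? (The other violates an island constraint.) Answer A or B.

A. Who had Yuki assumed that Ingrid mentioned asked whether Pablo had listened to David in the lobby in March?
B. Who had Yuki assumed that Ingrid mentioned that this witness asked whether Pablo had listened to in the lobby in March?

A

In B, the wh-phrase is extracted from inside a wh-island (introduced by "whether"), which blocks movement.
In A, the extraction path crosses only that-complement boundaries, which are transparent.
So A is grammatical.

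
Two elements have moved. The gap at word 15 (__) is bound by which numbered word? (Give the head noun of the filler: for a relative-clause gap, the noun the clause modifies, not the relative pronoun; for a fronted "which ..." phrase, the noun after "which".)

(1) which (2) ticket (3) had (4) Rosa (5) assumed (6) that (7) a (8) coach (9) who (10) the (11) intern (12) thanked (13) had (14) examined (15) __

2

The marked gap is the direct object of "examined".
Its filler is the fronted wh-phrase "which ticket", at word 2.
(The other dependency links word 8 to a gap after word 12.)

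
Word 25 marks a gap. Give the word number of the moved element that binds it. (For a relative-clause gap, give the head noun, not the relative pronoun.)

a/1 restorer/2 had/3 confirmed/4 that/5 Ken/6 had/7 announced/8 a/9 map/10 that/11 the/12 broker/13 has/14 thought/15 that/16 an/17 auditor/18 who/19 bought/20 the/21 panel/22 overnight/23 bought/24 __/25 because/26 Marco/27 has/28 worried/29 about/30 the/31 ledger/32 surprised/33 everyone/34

The gap at 25 is the object of "bought", inside a relative clause.
The relative pronoun is "that" (word 11); it is bound by the head noun immediately before it.
Its filler is the head noun "map", at word 10.

10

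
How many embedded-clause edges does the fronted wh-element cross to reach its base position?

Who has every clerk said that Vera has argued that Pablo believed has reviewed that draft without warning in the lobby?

"who" is extracted from the subject of "reviewed".
Boundaries crossed, outermost first: [that], [that], [Ø] — 3 in total.

3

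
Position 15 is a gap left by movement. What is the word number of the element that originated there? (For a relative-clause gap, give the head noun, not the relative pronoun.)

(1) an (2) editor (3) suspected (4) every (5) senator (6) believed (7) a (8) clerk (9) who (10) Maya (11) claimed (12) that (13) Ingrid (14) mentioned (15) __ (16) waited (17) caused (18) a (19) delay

8

The gap at 15 is the subject of "waited", inside a relative clause.
The relative pronoun is "who" (word 9); it is bound by the head noun immediately before it.
Its filler is the head noun "clerk", at word 8.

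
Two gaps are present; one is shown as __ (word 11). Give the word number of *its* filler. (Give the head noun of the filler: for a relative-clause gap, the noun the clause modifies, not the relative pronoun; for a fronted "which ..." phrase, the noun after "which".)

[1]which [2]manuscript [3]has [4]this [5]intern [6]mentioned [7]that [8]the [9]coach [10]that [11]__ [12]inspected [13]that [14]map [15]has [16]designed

9

The marked gap is inside the relative clause, the subject of "inspected".
Its filler is the head noun "coach" (via "that"), at word 9.
(The other dependency links word 2 to a gap after word 16.)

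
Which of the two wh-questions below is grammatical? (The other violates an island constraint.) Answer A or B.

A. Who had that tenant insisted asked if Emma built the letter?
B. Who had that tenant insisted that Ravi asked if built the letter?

A

In B, the wh-phrase is extracted from inside a wh-island (introduced by "if"), which blocks movement.
In A, the extraction path crosses only that-complement boundaries, which are transparent.
So A is grammatical.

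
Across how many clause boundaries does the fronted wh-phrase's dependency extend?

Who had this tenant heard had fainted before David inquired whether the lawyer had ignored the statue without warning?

"who" is extracted from the subject of "fainted".
Boundaries crossed, outermost first: [Ø] — 1 in total.

1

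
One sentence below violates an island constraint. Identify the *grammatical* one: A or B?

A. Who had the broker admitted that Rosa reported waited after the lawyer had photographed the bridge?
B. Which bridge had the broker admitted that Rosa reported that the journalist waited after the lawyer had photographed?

A

In B, the wh-phrase is extracted from inside an adjunct island (introduced by "after"), which blocks movement.
In A, the extraction path crosses only that-complement boundaries, which are transparent.
So A is grammatical.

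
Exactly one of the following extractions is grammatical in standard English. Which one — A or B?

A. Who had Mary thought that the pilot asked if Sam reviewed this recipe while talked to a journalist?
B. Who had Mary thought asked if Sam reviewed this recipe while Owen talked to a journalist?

In A, the wh-phrase is extracted from inside a wh-island (introduced by "if"), which blocks movement.
In B, the extraction path crosses only that-complement boundaries, which are transparent.
So B is grammatical.

B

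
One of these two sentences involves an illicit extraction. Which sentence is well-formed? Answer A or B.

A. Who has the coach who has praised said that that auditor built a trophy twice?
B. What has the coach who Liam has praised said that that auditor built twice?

In A, the wh-phrase is extracted from inside a complex-NP island (relative clause) (introduced by "who"), which blocks movement.
In B, the extraction path crosses only that-complement boundaries, which are transparent.
So B is grammatical.

B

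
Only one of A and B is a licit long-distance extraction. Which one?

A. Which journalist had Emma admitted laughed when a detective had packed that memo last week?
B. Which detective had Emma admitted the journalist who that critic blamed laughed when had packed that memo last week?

A

In B, the wh-phrase is extracted from inside an adjunct island (introduced by "when"), which blocks movement.
In A, the extraction path crosses only that-complement boundaries, which are transparent.
So A is grammatical.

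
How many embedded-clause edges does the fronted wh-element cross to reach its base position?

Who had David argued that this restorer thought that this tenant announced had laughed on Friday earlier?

"who" is extracted from the subject of "laughed".
Boundaries crossed, outermost first: [that], [that], [Ø] — 3 in total.

3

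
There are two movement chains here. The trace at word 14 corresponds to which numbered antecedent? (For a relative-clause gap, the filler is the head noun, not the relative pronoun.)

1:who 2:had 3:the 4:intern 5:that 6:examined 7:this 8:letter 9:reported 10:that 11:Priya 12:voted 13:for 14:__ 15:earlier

1

The marked gap is the object of the preposition "for" of "voted".
Its filler is the fronted wh-phrase "who", at word 1.
(The other dependency links word 4 to a gap after word 5.)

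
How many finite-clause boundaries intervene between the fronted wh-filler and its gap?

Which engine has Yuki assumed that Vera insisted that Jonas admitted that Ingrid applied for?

"which engine" is extracted from the PP object of "applied".
Boundaries crossed, outermost first: [that], [that], [that] — 3 in total.

3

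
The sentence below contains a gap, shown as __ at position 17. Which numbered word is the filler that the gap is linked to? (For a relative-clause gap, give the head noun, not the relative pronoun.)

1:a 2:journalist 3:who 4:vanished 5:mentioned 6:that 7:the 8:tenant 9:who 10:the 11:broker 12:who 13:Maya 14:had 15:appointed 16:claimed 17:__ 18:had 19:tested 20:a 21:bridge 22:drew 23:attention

The gap at 17 is the subject of "tested", inside a relative clause.
The relative pronoun is "who" (word 9); it is bound by the head noun immediately before it.
Its filler is the head noun "tenant", at word 8.

8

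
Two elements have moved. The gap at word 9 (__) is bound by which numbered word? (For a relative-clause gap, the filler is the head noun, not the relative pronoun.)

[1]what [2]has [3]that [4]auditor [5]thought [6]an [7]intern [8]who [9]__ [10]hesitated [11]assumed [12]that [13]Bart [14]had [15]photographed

7

The marked gap is inside the relative clause, the subject of "hesitated".
Its filler is the head noun "intern" (via "who"), at word 7.
(The other dependency links word 1 to a gap after word 15.)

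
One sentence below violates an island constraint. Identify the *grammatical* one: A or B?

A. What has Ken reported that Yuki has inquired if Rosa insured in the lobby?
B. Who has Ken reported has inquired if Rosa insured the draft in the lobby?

B

In A, the wh-phrase is extracted from inside a wh-island (introduced by "if"), which blocks movement.
In B, the extraction path crosses only that-complement boundaries, which are transparent.
So B is grammatical.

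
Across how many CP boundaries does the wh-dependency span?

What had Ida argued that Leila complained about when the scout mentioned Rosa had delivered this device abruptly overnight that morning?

1

"what" is extracted from the PP object of "complained".
Boundaries crossed, outermost first: [that] — 1 in total.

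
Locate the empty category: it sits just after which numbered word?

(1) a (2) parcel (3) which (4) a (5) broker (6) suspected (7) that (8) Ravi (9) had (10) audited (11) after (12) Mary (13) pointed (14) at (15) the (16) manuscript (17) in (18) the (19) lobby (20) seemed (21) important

The displaced element is "a parcel" (word 2).
It is linked across 1 clause boundary (that).
It functions as the direct object of "audited", so the gap sits immediately after word 10 ("audited").
Base order: A broker suspected that Ravi had audited a parcel after Mary pointed at the manuscript in the lobby.

10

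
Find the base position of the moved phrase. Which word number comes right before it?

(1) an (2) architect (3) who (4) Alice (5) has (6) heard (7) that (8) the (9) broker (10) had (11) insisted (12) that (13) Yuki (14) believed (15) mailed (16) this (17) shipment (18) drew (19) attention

The displaced element is "an architect" (word 2).
It is linked across 3 clause boundaries (that → that → Ø).
It functions as the subject of "mailed", so the gap sits immediately after word 14 ("believed").
Base order: Alice has heard that the broker had insisted that Yuki believed that an architect mailed this shipment.

14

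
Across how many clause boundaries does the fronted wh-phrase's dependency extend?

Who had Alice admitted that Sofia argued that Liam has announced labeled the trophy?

3

"who" is extracted from the subject of "labeled".
Boundaries crossed, outermost first: [that], [that], [Ø] — 3 in total.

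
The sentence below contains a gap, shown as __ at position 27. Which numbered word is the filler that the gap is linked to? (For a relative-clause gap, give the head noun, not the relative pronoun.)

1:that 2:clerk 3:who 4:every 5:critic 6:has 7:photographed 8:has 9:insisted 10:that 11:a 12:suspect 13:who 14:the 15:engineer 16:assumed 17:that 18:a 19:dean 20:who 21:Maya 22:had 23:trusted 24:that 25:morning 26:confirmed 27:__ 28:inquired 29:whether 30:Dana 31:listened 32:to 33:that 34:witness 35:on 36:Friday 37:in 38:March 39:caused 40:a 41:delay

12

The gap at 27 is the subject of "inquired", inside a relative clause.
The relative pronoun is "who" (word 13); it is bound by the head noun immediately before it.
Its filler is the head noun "suspect", at word 12.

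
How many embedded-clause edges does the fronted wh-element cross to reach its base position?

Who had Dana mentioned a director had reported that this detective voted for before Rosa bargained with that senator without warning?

"who" is extracted from the PP object of "voted".
Boundaries crossed, outermost first: [Ø], [that] — 2 in total.

2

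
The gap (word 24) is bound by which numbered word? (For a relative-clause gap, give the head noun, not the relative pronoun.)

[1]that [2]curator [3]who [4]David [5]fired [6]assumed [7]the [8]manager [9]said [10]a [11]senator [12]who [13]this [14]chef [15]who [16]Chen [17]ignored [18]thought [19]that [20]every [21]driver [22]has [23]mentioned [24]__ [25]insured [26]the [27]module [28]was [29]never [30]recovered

11

The gap at 24 is the subject of "insured", inside a relative clause.
The relative pronoun is "who" (word 12); it is bound by the head noun immediately before it.
Its filler is the head noun "senator", at word 11.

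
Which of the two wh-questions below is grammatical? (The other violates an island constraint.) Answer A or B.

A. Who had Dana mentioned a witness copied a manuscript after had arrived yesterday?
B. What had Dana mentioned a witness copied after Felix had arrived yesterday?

B

In A, the wh-phrase is extracted from inside an adjunct island (introduced by "after"), which blocks movement.
In B, the extraction path crosses only that-complement boundaries, which are transparent.
So B is grammatical.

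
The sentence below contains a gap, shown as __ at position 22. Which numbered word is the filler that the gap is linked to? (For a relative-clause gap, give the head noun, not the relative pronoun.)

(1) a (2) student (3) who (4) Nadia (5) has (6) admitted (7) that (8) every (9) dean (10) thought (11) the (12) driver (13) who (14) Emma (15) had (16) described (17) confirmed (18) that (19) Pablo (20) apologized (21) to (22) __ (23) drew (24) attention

2

The gap at 22 is the prepositional object of "apologized", inside a relative clause.
The relative pronoun is "who" (word 3); it is bound by the head noun immediately before it.
Its filler is the head noun "student", at word 2.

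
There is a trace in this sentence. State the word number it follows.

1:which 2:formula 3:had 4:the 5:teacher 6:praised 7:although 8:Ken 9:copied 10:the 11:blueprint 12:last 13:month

The displaced element is "which formula" (word 2).
It functions as the direct object of "praised", so the gap sits immediately after word 6 ("praised").
Base order: The teacher had praised which formula although Ken copied the blueprint last month.

6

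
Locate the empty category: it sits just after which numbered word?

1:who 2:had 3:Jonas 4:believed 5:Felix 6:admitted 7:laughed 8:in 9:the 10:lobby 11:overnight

6

The displaced element is "who" (word 1).
It is linked across 2 clause boundaries (Ø → Ø).
It functions as the subject of "laughed", so the gap sits immediately after word 6 ("admitted").
Base order: Jonas had believed Felix admitted that who laughed in the lobby overnight.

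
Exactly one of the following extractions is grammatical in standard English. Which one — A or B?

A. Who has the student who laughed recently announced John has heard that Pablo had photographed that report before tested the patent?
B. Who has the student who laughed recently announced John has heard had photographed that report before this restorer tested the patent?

In A, the wh-phrase is extracted from inside an adjunct island (introduced by "before"), which blocks movement.
In B, the extraction path crosses only that-complement boundaries, which are transparent.
So B is grammatical.

B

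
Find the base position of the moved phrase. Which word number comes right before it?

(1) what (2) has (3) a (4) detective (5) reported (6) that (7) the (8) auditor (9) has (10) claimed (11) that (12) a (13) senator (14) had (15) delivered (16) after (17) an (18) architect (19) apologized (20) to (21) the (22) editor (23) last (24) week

15

The displaced element is "what" (word 1).
It is linked across 2 clause boundaries (that → that).
It functions as the direct object of "delivered", so the gap sits immediately after word 15 ("delivered").
Base order: A detective has reported that the auditor has claimed that a senator had delivered what after an architect apologized to the editor last week.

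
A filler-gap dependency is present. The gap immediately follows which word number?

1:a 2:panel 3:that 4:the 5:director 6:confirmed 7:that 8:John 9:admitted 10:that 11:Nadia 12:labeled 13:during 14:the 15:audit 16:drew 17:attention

12

The displaced element is "a panel" (word 2).
It is linked across 2 clause boundaries (that → that).
It functions as the direct object of "labeled", so the gap sits immediately after word 12 ("labeled").
Base order: The director confirmed that John admitted that Nadia labeled a panel during the audit.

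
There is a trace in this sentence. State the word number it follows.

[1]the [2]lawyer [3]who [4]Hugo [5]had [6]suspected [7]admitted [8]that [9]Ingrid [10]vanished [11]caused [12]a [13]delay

The displaced element is "the lawyer" (word 2).
It is linked across 1 clause boundary (Ø).
It functions as the subject of "admitted", so the gap sits immediately after word 6 ("suspected").
Base order: Hugo had suspected that the lawyer admitted that Ingrid vanished.

6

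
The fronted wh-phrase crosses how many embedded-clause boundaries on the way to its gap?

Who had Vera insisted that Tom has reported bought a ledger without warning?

"who" is extracted from the subject of "bought".
Boundaries crossed, outermost first: [that], [Ø] — 2 in total.

2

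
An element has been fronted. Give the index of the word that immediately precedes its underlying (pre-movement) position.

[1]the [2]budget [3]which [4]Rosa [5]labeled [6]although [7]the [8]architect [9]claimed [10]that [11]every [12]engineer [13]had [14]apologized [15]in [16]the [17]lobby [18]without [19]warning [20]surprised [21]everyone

The displaced element is "the budget" (word 2).
It functions as the direct object of "labeled", so the gap sits immediately after word 5 ("labeled").
Base order: Rosa labeled the budget although the architect claimed that every engineer had apologized in the lobby without warning.

5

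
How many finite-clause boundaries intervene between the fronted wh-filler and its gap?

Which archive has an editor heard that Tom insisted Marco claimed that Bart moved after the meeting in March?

3

"which archive" is extracted from the object of "moved".
Boundaries crossed, outermost first: [that], [Ø], [that] — 3 in total.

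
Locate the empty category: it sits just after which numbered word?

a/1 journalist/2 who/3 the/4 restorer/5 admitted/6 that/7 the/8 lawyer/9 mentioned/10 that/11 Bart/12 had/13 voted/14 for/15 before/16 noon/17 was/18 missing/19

The displaced element is "a journalist" (word 2).
It is linked across 2 clause boundaries (that → that).
It functions as the object of the preposition "for" of "voted", so the gap sits immediately after word 15 ("for").
Base order: The restorer admitted that the lawyer mentioned that Bart had voted for a journalist before noon.

15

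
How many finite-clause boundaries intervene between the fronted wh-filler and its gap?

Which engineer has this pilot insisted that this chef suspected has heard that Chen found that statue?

2

"which engineer" is extracted from the subject of "heard".
Boundaries crossed, outermost first: [that], [Ø] — 2 in total.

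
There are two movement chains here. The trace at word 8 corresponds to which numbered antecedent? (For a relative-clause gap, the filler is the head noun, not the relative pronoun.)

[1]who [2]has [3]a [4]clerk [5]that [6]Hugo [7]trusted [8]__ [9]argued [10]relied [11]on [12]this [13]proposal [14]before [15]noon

The marked gap is inside the relative clause, the direct object of "trusted".
Its filler is the head noun "clerk" (via "that"), at word 4.
(The other dependency links word 1 to a gap after word 9.)

4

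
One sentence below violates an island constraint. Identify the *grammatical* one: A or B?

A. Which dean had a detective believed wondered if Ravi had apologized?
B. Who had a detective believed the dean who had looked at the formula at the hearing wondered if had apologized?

In B, the wh-phrase is extracted from inside a wh-island (introduced by "if"), which blocks movement.
In A, the extraction path crosses only that-complement boundaries, which are transparent.
So A is grammatical.

A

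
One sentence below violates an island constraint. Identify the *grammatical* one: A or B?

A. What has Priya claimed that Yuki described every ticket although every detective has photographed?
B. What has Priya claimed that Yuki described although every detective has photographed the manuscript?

In A, the wh-phrase is extracted from inside an adjunct island (introduced by "although"), which blocks movement.
In B, the extraction path crosses only that-complement boundaries, which are transparent.
So B is grammatical.

B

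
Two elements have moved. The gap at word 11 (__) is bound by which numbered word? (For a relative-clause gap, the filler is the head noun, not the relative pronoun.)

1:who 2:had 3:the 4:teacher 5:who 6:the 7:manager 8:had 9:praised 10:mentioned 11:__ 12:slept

The marked gap is the subject of "slept".
Its filler is the fronted wh-phrase "who", at word 1.
(The other dependency links word 4 to a gap after word 9.)

1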